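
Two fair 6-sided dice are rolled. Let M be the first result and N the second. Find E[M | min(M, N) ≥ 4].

Outcomes with min(M, N) ≥ 4: (4,4), (4,5), (4,6), (5,4), (5,5), (5,6), (6,4), (6,5), (6,6), each with probability 1/36.
E[M | min(M, N) ≥ 4] = (4 + 4 + 4 + 5 + 5 + 5 + 6 + 6 + 6) / 9 = 5.

5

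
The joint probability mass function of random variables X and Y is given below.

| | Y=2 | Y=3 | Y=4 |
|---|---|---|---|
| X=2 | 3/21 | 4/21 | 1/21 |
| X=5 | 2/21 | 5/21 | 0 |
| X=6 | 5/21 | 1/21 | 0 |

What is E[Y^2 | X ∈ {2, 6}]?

93/14

P(X ∈ {2, 6}) = 2/3.
Σ Y^2·P over the event = 4·(3/21) + 9·(4/21) + 16·(1/21) + 4·(5/21) + 9·(1/21) = 31/7.
E[Y^2 | X ∈ {2, 6}] = (31/7) / (2/3) = 93/14.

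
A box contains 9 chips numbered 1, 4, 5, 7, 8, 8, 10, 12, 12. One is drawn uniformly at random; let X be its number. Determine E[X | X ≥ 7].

P(X ≥ 7) = 2/3.
Σ over the event: 7·1/9 + 8·2/9 + 10·1/9 + 12·2/9 = 19/3.
E[X | X ≥ 7] = (19/3) / (2/3) = 19/2.

19/2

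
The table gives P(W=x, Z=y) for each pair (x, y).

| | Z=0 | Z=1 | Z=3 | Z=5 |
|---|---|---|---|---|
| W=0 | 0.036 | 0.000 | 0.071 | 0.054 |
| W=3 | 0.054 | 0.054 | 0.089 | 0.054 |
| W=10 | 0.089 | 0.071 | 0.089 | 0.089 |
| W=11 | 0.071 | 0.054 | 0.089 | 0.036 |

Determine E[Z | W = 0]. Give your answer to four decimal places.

P(W = 0) = 0.161.
Σ Z·P over the event = 0·(0.036) + 3·(0.071) + 5·(0.054) = 0.483.
E[Z | W = 0] = (0.483) / (0.161) = 3.0000.

3.0000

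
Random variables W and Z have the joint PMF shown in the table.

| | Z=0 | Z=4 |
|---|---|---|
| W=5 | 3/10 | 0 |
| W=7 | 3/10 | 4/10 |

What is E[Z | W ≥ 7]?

16/7

P(W ≥ 7) = 7/10.
Σ Z·P over the event = 0·(3/10) + 4·(4/10) = 8/5.
E[Z | W ≥ 7] = (8/5) / (7/10) = 16/7.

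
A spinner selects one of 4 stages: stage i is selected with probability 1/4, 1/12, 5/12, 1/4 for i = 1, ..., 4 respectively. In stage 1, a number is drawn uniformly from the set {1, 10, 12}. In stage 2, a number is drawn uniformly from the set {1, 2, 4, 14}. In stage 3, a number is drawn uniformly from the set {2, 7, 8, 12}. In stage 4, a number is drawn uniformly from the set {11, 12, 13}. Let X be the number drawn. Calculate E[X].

E[X | stage 1] = (1+10+12)/3 = 23/3.
E[X | stage 2] = (1+2+4+14)/4 = 21/4.
E[X | stage 3] = (2+7+8+12)/4 = 29/4.
E[X | stage 4] = (11+12+13)/3 = 12.
E[X] = (1/4)·(23/3) + (1/12)·(21/4) + (5/12)·(29/4) + (1/4)·(12) = 67/8.

67/8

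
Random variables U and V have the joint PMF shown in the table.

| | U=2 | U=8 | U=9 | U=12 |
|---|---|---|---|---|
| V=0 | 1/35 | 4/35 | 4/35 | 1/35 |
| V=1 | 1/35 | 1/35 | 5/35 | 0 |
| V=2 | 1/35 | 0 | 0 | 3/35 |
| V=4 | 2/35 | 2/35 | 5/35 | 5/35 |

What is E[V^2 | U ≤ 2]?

P(U ≤ 2) = 1/7.
Σ V^2·P over the event = 0·(1/35) + 1·(1/35) + 4·(1/35) + 16·(2/35) = 37/35.
E[V^2 | U ≤ 2] = (37/35) / (1/7) = 37/5.

37/5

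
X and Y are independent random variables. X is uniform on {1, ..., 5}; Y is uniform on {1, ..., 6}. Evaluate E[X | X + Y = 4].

2

P(X + Y = 4) = 1/10.
Summing X·P(x,y) over outcomes with X + Y = 4 gives 1/5.
E[X | X + Y = 4] = (1/5) / (1/10) = 2.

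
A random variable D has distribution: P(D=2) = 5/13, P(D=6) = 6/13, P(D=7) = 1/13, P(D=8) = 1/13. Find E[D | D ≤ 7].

P(D ≤ 7) = 12/13.
Σ over the event: 2·5/13 + 6·6/13 + 7·1/13 = 53/13.
E[D | D ≤ 7] = (53/13) / (12/13) = 53/12.

53/12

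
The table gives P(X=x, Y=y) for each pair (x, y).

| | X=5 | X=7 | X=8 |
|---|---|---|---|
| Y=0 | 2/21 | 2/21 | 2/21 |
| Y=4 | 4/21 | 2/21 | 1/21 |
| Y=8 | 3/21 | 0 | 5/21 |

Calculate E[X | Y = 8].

P(Y = 8) = 8/21.
Σ X·P over the event = 5·(3/21) + 8·(5/21) = 55/21.
E[X | Y = 8] = (55/21) / (8/21) = 55/8.

55/8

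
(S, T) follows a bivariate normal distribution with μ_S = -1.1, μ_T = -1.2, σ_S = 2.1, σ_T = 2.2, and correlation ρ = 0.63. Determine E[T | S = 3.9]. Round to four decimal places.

E[T | S=x] = μ_T + ρ(σ_T/σ_S)(x − μ_S) for jointly normal variables.
E[T | S=3.9] = -1.2 + (0.63)·(2.2/2.1)·(3.9 − (-1.1)) = -1.2 + (0.66)·(5) = 2.1000.

2.1000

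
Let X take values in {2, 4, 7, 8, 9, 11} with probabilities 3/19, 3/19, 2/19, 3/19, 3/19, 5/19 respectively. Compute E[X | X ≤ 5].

3

P(X ≤ 5) = 6/19.
Σ over the event: 2·3/19 + 4·3/19 = 18/19.
E[X | X ≤ 5] = (18/19) / (6/19) = 3.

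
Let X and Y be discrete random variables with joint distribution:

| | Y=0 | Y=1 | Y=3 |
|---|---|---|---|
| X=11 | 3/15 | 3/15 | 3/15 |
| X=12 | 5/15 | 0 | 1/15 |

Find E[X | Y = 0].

P(Y = 0) = 8/15.
Σ X·P over the event = 11·(3/15) + 12·(5/15) = 31/5.
E[X | Y = 0] = (31/5) / (8/15) = 93/8.

93/8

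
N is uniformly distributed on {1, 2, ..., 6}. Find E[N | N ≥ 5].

11/2

Given N ≥ 5, N is equally likely to be any of {5, 6}.
E[N | N ≥ 5] = (5 + 6) / 2 = 11/2.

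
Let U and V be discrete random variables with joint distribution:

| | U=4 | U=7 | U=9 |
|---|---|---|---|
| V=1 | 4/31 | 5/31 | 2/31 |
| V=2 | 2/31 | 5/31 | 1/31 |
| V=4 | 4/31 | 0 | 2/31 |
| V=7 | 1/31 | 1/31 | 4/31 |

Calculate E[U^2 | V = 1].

P(V = 1) = 11/31.
Σ U^2·P over the event = 16·(4/31) + 49·(5/31) + 81·(2/31) = 471/31.
E[U^2 | V = 1] = (471/31) / (11/31) = 471/11.

471/11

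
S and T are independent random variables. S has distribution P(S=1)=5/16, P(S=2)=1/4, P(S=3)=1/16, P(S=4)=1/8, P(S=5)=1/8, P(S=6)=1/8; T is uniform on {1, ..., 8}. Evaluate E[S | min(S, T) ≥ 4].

5

P(min(S, T) ≥ 4) = 15/64.
Summing S·P(x,y) over outcomes with min(S, T) ≥ 4 gives 75/64.
E[S | min(S, T) ≥ 4] = (75/64) / (15/64) = 5.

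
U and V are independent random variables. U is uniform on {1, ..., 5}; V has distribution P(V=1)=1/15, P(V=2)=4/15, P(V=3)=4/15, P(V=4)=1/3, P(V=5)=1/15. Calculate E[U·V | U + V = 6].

118/15

P(U + V = 6) = 1/5.
Summing UV·P(x,y) over outcomes with U + V = 6 gives 118/75.
E[U·V | U + V = 6] = (118/75) / (1/5) = 118/15.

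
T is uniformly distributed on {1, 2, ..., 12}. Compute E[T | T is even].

Given T is even, T is equally likely to be any of {2, 4, 6, 8, 10, 12}.
E[T | T is even] = (2 + 4 + 6 + 8 + 10 + 12) / 6 = 7.

7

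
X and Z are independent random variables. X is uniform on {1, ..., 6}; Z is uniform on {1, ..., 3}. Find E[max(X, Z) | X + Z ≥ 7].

16/3

Outcomes with X + Z ≥ 7: (4,3), (5,2), (5,3), (6,1), (6,2), (6,3), each with probability 1/18.
E[max(X, Z) | X + Z ≥ 7] = (4 + 5 + 5 + 6 + 6 + 6) / 6 = 16/3.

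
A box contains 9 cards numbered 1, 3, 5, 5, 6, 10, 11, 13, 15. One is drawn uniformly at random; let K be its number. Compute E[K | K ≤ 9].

4

P(K ≤ 9) = 5/9.
Σ over the event: 1·1/9 + 3·1/9 + 5·2/9 + 6·1/9 = 20/9.
E[K | K ≤ 9] = (20/9) / (5/9) = 4.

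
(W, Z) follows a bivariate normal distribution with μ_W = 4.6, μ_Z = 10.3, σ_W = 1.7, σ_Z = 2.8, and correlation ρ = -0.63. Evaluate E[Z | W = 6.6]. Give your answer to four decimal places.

8.2247

E[Z | W=x] = μ_Z + ρ(σ_Z/σ_W)(x − μ_W) for jointly normal variables.
E[Z | W=6.6] = 10.3 + (-0.63)·(2.8/1.7)·(6.6 − (4.6)) = 10.3 + (-1.03765)·(2) = 8.2247.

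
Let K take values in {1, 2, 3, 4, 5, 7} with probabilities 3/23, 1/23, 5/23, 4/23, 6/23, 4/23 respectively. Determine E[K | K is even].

18/5

P(K is even) = 5/23.
Σ over the event: 2·1/23 + 4·4/23 = 18/23.
E[K | K is even] = (18/23) / (5/23) = 18/5.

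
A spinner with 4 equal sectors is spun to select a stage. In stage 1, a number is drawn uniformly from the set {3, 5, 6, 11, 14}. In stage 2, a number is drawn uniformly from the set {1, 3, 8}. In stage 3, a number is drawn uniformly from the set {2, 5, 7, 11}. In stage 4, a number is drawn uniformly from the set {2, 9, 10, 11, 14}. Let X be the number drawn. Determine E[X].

E[X | stage 1] = (3+5+6+11+14)/5 = 39/5.
E[X | stage 2] = (1+3+8)/3 = 4.
E[X | stage 3] = (2+5+7+11)/4 = 25/4.
E[X | stage 4] = (2+9+10+11+14)/5 = 46/5.
By the law of total expectation,
E[X] = (1/4)·(39/5) + (1/4)·(4) + (1/4)·(25/4) + (1/4)·(46/5) = 109/16.

109/16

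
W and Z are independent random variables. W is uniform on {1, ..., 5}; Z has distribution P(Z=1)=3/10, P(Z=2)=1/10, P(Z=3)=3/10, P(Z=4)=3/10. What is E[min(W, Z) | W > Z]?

P(W > Z) = 12/25.
Summing min(W,Z)·P(x,y) over outcomes with W > Z gives 24/25.
E[min(W, Z) | W > Z] = (24/25) / (12/25) = 2.

2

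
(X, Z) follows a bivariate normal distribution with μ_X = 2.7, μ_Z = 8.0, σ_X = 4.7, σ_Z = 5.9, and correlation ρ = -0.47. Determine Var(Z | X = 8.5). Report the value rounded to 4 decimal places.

27.1205

The conditional variance in a bivariate normal is σ_Z²(1 − ρ²), independent of x.
Var(Z | X=8.5) = (5.9)²·(1 − (-0.47)²) = 34.81·0.7791 = 27.1205.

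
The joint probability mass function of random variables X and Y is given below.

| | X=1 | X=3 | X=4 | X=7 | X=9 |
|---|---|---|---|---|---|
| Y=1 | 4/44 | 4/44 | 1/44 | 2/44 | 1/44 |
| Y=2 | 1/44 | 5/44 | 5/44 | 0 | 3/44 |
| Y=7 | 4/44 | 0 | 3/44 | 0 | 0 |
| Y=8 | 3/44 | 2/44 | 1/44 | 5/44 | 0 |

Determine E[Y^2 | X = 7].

P(X = 7) = 7/44.
Σ Y^2·P over the event = 1·(2/44) + 64·(5/44) = 161/22.
E[Y^2 | X = 7] = (161/22) / (7/44) = 46.

46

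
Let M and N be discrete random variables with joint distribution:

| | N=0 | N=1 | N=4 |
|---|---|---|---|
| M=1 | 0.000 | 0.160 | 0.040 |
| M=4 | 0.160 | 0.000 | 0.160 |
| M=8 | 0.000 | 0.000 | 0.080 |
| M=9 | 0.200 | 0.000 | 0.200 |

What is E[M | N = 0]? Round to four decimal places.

6.7778

P(N = 0) = 0.360.
Σ M·P over the event = 4·(0.160) + 9·(0.200) = 2.440.
E[M | N = 0] = (2.440) / (0.360) = 6.7778.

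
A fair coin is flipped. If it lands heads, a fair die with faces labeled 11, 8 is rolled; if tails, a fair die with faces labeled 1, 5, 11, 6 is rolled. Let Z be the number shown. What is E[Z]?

E[Z | heads] = (11+8)/2 = 19/2.
E[Z | tails] = (1+5+11+6)/4 = 23/4.
E[Z] = (1/2)·(19/2) + (1/2)·(23/4) = 61/8.

61/8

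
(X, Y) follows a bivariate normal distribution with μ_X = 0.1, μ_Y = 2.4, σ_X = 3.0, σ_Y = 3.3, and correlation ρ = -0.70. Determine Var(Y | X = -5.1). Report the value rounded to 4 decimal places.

The conditional variance in a bivariate normal is σ_Y²(1 − ρ²), independent of x.
Var(Y | X=-5.1) = (3.3)²·(1 − (-0.70)²) = 10.89·0.51 = 5.5539.

5.5539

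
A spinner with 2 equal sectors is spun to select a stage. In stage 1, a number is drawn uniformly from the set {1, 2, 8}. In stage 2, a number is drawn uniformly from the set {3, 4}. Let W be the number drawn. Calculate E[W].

E[W | stage 1] = (1+2+8)/3 = 11/3.
E[W | stage 2] = (3+4)/2 = 7/2.
E[W] = (1/2)·(11/3) + (1/2)·(7/2) = 43/12.

43/12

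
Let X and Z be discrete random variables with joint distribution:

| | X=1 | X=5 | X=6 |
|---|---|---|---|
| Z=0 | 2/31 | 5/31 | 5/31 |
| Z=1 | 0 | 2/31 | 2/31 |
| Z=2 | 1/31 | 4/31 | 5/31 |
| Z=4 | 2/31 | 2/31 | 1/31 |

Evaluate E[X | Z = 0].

19/4

P(Z = 0) = 12/31.
Σ X·P over the event = 1·(2/31) + 5·(5/31) + 6·(5/31) = 57/31.
E[X | Z = 0] = (57/31) / (12/31) = 19/4.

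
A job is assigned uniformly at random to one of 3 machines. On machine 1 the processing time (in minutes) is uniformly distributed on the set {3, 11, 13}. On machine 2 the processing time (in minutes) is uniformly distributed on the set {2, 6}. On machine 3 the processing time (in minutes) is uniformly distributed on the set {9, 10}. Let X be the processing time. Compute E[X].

E[X | machine 1] = (3+11+13)/3 = 9.
E[X | machine 2] = (2+6)/2 = 4.
E[X | machine 3] = (9+10)/2 = 19/2.
By the law of total expectation,
E[X] = (1/3)·(9) + (1/3)·(4) + (1/3)·(19/2) = 15/2.

15/2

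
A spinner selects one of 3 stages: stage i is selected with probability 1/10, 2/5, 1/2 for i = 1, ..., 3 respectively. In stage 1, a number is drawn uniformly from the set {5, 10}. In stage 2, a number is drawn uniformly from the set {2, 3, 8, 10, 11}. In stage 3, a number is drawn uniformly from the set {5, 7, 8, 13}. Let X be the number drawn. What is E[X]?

1519/200

E[X | stage 1] = (5+10)/2 = 15/2.
E[X | stage 2] = (2+3+8+10+11)/5 = 34/5.
E[X | stage 3] = (5+7+8+13)/4 = 33/4.
E[X] = (1/10)·(15/2) + (2/5)·(34/5) + (1/2)·(33/4) = 1519/200.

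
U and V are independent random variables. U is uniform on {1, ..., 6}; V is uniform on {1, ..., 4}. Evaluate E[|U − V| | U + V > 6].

11/5

Outcomes with U + V > 6: (3,4), (4,3), (4,4), (5,2), (5,3), (5,4), (6,1), (6,2), (6,3), (6,4), each with probability 1/24.
E[|U − V| | U + V > 6] = (1 + 1 + 0 + 3 + 2 + 1 + 5 + 4 + 3 + 2) / 10 = 11/5.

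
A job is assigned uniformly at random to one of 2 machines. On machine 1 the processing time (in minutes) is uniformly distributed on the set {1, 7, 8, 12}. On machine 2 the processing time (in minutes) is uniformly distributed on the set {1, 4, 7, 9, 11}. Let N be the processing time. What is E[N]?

67/10

E[N | machine 1] = (1+7+8+12)/4 = 7.
E[N | machine 2] = (1+4+7+9+11)/5 = 32/5.
E[N] = (1/2)·(7) + (1/2)·(32/5) = 67/10.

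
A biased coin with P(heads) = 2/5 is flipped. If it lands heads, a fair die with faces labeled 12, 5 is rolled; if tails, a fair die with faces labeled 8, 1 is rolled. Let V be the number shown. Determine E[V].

E[V | heads] = (12+5)/2 = 17/2.
E[V | tails] = (8+1)/2 = 9/2.
By the law of total expectation,
E[V] = (2/5)·(17/2) + (3/5)·(9/2) = 61/10.

61/10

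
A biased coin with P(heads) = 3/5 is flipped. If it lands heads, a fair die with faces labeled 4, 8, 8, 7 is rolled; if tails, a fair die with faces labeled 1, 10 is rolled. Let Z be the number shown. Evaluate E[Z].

E[Z | heads] = (4+8+8+7)/4 = 27/4.
E[Z | tails] = (1+10)/2 = 11/2.
E[Z] = (3/5)·(27/4) + (2/5)·(11/2) = 25/4.

25/4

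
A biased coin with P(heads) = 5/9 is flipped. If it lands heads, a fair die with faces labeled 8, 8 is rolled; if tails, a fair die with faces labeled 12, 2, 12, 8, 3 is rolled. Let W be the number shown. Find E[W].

116/15

E[W | heads] = (8+8)/2 = 8.
E[W | tails] = (12+2+12+8+3)/5 = 37/5.
E[W] = (5/9)·(8) + (4/9)·(37/5) = 116/15.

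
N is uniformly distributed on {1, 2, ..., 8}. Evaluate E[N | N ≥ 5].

Given N ≥ 5, N is equally likely to be any of {5, 6, 7, 8}.
E[N | N ≥ 5] = (5 + 6 + 7 + 8) / 4 = 13/2.

13/2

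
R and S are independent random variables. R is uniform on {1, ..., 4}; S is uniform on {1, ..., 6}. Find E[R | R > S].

10/3

Outcomes with R > S: (2,1), (3,1), (3,2), (4,1), (4,2), (4,3), each with probability 1/24.
E[R | R > S] = (2 + 3 + 3 + 4 + 4 + 4) / 6 = 10/3.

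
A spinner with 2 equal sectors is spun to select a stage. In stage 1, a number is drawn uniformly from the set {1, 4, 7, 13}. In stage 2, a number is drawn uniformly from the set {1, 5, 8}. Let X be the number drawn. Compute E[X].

E[X | stage 1] = (1+4+7+13)/4 = 25/4.
E[X | stage 2] = (1+5+8)/3 = 14/3.
E[X] = (1/2)·(25/4) + (1/2)·(14/3) = 131/24.

131/24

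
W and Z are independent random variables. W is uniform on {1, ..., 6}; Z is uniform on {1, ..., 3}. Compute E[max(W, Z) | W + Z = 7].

5

Outcomes with W + Z = 7: (4,3), (5,2), (6,1), each with probability 1/18.
E[max(W, Z) | W + Z = 7] = (4 + 5 + 6) / 3 = 5.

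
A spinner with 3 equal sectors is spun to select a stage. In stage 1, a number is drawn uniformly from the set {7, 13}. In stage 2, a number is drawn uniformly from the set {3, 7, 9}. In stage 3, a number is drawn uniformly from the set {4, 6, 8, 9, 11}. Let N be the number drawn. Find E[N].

E[N | stage 1] = (7+13)/2 = 10.
E[N | stage 2] = (3+7+9)/3 = 19/3.
E[N | stage 3] = (4+6+8+9+11)/5 = 38/5.
E[N] = (1/3)·(10) + (1/3)·(19/3) + (1/3)·(38/5) = 359/45.

359/45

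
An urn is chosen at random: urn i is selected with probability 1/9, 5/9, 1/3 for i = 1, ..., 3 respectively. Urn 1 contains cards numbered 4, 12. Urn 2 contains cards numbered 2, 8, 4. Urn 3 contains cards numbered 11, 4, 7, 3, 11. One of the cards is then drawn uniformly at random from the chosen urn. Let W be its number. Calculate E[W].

794/135

E[W | urn 1] = (4+12)/2 = 8.
E[W | urn 2] = (2+8+4)/3 = 14/3.
E[W | urn 3] = (11+4+7+3+11)/5 = 36/5.
E[W] = (1/9)·(8) + (5/9)·(14/3) + (1/3)·(36/5) = 794/135.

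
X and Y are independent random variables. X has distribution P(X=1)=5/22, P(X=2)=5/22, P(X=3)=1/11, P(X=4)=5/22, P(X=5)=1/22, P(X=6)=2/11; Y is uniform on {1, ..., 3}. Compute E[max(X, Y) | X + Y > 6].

P(X + Y > 6) = 19/66.
Summing max(X,Y)·P(x,y) over outcomes with X + Y > 6 gives 17/11.
E[max(X, Y) | X + Y > 6] = (17/11) / (19/66) = 102/19.

102/19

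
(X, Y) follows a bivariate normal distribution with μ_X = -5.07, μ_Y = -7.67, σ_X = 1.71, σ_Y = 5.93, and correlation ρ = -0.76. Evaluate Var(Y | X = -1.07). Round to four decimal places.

For a bivariate normal, Var(Y | X=x) = σ_Y²(1 − ρ²).
Var(Y | X=-1.07) = (5.93)²·(1 − (-0.76)²) = 35.1649·0.4224 = 14.8537.

14.8537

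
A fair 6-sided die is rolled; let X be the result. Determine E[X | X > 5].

Given X > 5, X is equally likely to be any of {6}.
E[X | X > 5] = (6) / 1 = 6.

6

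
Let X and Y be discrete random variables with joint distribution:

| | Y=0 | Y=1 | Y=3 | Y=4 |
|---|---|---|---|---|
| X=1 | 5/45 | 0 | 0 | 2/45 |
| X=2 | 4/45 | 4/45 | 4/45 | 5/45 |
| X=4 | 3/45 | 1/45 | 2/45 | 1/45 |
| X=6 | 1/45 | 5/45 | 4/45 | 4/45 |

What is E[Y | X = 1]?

P(X = 1) = 7/45.
Σ Y·P over the event = 0·(5/45) + 4·(2/45) = 8/45.
E[Y | X = 1] = (8/45) / (7/45) = 8/7.

8/7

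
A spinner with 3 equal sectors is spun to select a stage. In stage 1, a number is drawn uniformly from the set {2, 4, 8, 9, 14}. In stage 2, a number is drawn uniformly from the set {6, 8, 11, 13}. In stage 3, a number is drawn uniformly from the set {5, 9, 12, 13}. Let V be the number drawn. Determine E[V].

533/60

E[V | stage 1] = (2+4+8+9+14)/5 = 37/5.
E[V | stage 2] = (6+8+11+13)/4 = 19/2.
E[V | stage 3] = (5+9+12+13)/4 = 39/4.
By the law of total expectation,
E[V] = (1/3)·(37/5) + (1/3)·(19/2) + (1/3)·(39/4) = 533/60.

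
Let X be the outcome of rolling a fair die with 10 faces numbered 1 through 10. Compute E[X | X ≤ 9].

5

Given X ≤ 9, X is equally likely to be any of {1, 2, 3, 4, 5, 6, 7, 8, 9}.
E[X | X ≤ 9] = (1 + 2 + 3 + 4 + 5 + 6 + 7 + 8 + 9) / 9 = 5.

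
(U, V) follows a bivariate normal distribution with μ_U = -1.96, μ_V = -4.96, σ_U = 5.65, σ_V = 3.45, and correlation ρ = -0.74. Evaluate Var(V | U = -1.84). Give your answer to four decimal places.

5.3847

For a bivariate normal, Var(V | U=x) = σ_V²(1 − ρ²).
Var(V | U=-1.84) = (3.45)²·(1 − (-0.74)²) = 11.9025·0.4524 = 5.3847.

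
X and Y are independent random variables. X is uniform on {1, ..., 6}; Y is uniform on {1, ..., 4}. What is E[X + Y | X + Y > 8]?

P(X + Y > 8) = 1/8.
Summing (X+Y)·P(x,y) over outcomes with X + Y > 8 gives 7/6.
E[X + Y | X + Y > 8] = (7/6) / (1/8) = 28/3.

28/3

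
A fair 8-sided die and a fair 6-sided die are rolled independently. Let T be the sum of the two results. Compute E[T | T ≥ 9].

32/3

P(T ≥ 9) = 7/16.
Σ over the event: 9·1/8 + 10·5/48 + 11·1/12 + 12·1/16 + 13·1/24 + 14·1/48 = 14/3.
E[T | T ≥ 9] = (14/3) / (7/16) = 32/3.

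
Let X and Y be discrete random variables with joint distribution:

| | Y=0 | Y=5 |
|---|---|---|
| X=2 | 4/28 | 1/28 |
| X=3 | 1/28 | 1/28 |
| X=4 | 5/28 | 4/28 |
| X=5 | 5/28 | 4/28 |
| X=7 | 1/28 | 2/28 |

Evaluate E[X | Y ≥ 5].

P(Y ≥ 5) = 3/7.
Σ X·P over the event = 2·(1/28) + 3·(1/28) + 4·(4/28) + 5·(4/28) + 7·(2/28) = 55/28.
E[X | Y ≥ 5] = (55/28) / (3/7) = 55/12.

55/12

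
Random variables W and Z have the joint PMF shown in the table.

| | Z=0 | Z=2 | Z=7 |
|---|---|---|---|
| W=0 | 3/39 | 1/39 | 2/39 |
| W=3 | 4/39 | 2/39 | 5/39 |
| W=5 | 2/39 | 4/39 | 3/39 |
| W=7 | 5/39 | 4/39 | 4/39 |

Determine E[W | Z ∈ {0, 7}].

P(Z ∈ {0, 7}) = 28/39.
Σ W·P over the event = 0·(3/39) + 0·(2/39) + 3·(4/39) + 3·(5/39) + 5·(2/39) + 5·(3/39) + 7·(5/39) + 7·(4/39) = 115/39.
E[W | Z ∈ {0, 7}] = (115/39) / (28/39) = 115/28.

115/28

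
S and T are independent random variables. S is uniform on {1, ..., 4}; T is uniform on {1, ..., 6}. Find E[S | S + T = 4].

P(S + T = 4) = 1/8.
Summing S·P(x,y) over outcomes with S + T = 4 gives 1/4.
E[S | S + T = 4] = (1/4) / (1/8) = 2.

2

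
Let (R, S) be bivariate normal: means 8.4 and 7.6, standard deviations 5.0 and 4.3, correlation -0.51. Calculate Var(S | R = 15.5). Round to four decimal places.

13.6808

Var(S | R=x) = (1 − ρ²)·σ_S².
Var(S | R=15.5) = (4.3)²·(1 − (-0.51)²) = 18.49·0.7399 = 13.6808.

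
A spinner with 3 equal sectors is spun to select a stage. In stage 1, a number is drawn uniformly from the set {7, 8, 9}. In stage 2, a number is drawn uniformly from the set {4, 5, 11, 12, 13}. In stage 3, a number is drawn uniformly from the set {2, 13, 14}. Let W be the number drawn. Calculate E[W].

80/9

E[W | stage 1] = (7+8+9)/3 = 8.
E[W | stage 2] = (4+5+11+12+13)/5 = 9.
E[W | stage 3] = (2+13+14)/3 = 29/3.
By the law of total expectation,
E[W] = (1/3)·(8) + (1/3)·(9) + (1/3)·(29/3) = 80/9.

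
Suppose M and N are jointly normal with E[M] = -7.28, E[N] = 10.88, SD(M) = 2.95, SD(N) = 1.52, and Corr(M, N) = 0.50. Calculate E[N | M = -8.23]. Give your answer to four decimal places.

10.6353

The regression of N on M has slope ρ·σ_N/σ_M and passes through (μ_M, μ_N).
E[N | M=-8.23] = 10.88 + (0.50)·(1.52/2.95)·(-8.23 − (-7.28)) = 10.88 + (0.25763)·(-0.95) = 10.6353.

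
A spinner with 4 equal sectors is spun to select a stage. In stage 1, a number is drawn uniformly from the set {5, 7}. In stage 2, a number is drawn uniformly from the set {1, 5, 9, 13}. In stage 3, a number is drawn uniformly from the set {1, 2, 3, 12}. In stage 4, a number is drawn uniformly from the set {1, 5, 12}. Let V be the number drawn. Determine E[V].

E[V | stage 1] = (5+7)/2 = 6.
E[V | stage 2] = (1+5+9+13)/4 = 7.
E[V | stage 3] = (1+2+3+12)/4 = 9/2.
E[V | stage 4] = (1+5+12)/3 = 6.
By the law of total expectation,
E[V] = (1/4)·(6) + (1/4)·(7) + (1/4)·(9/2) + (1/4)·(6) = 47/8.

47/8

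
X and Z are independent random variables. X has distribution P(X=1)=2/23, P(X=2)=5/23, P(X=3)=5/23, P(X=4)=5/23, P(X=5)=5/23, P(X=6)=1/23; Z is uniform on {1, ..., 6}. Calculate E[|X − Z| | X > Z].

23/11

P(X > Z) = 55/138.
Summing |X−Z|·P(x,y) over outcomes with X > Z gives 5/6.
E[|X − Z| | X > Z] = (5/6) / (55/138) = 23/11.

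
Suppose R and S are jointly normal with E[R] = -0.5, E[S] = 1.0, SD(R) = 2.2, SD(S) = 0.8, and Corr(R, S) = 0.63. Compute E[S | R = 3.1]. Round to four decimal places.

1.8247

E[S | R=x] = μ_S + ρ(σ_S/σ_R)(x − μ_R) for jointly normal variables.
E[S | R=3.1] = 1.0 + (0.63)·(0.8/2.2)·(3.1 − (-0.5)) = 1.0 + (0.22909)·(3.6) = 1.8247.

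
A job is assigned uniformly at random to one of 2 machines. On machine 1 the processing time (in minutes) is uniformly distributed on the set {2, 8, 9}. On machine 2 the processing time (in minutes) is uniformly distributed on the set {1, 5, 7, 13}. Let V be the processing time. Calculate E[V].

77/12

E[V | machine 1] = (2+8+9)/3 = 19/3.
E[V | machine 2] = (1+5+7+13)/4 = 13/2.
By the law of total expectation,
E[V] = (1/2)·(19/3) + (1/2)·(13/2) = 77/12.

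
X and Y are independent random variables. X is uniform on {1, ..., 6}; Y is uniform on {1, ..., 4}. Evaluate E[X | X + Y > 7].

16/3

P(X + Y > 7) = 1/4.
Summing X·P(x,y) over outcomes with X + Y > 7 gives 4/3.
E[X | X + Y > 7] = (4/3) / (1/4) = 16/3.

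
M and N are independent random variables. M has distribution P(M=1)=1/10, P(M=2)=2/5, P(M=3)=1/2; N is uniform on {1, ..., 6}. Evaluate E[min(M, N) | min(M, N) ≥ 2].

22/9

P(min(M, N) ≥ 2) = 3/4.
Summing min(M,N)·P(x,y) over outcomes with min(M, N) ≥ 2 gives 11/6.
E[min(M, N) | min(M, N) ≥ 2] = (11/6) / (3/4) = 22/9.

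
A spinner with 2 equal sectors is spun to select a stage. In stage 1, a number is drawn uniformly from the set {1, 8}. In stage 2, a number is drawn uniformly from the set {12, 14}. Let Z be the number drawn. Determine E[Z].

E[Z | stage 1] = (1+8)/2 = 9/2.
E[Z | stage 2] = (12+14)/2 = 13.
By the law of total expectation,
E[Z] = (1/2)·(9/2) + (1/2)·(13) = 35/4.

35/4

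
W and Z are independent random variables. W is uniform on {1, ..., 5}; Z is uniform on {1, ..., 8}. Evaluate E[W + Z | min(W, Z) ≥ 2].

17/2

P(min(W, Z) ≥ 2) = 7/10.
Summing (W+Z)·P(x,y) over outcomes with min(W, Z) ≥ 2 gives 119/20.
E[W + Z | min(W, Z) ≥ 2] = (119/20) / (7/10) = 17/2.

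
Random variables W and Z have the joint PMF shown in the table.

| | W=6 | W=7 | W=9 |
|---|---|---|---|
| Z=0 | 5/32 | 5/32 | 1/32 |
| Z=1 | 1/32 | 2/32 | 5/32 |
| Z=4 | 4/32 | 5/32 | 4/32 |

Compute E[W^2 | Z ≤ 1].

55

P(Z ≤ 1) = 19/32.
Σ W^2·P over the event = 36·(5/32) + 36·(1/32) + 49·(5/32) + 49·(2/32) + 81·(1/32) + 81·(5/32) = 1045/32.
E[W^2 | Z ≤ 1] = (1045/32) / (19/32) = 55.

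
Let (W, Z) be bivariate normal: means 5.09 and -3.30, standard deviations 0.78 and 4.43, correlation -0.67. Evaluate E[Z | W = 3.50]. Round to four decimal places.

2.7504

For a bivariate normal, E[Z | W=x] = μ_Z + ρ·(σ_Z/σ_W)·(x − μ_W).
E[Z | W=3.50] = -3.30 + (-0.67)·(4.43/0.78)·(3.50 − (5.09)) = -3.30 + (-3.8053)·(-1.59) = 2.7504.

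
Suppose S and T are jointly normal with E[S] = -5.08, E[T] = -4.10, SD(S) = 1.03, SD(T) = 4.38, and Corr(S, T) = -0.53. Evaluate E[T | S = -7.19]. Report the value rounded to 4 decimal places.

The regression of T on S has slope ρ·σ_T/σ_S and passes through (μ_S, μ_T).
E[T | S=-7.19] = -4.10 + (-0.53)·(4.38/1.03)·(-7.19 − (-5.08)) = -4.10 + (-2.2538)·(-2.11) = 0.6555.

0.6555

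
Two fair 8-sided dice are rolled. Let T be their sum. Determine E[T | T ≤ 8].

6

P(T ≤ 8) = 7/16.
Σ over the event: 2·1/64 + 3·1/32 + 4·3/64 + 5·1/16 + 6·5/64 + 7·3/32 + 8·7/64 = 21/8.
E[T | T ≤ 8] = (21/8) / (7/16) = 6.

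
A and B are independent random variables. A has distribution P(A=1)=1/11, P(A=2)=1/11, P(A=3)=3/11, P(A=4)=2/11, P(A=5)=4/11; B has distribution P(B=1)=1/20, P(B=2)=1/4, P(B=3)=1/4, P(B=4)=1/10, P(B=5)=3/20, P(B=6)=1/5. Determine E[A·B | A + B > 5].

P(A + B > 5) = 4/5.
Summing AB·P(x,y) over outcomes with A + B > 5 gives 2727/220.
E[A·B | A + B > 5] = (2727/220) / (4/5) = 2727/176.

2727/176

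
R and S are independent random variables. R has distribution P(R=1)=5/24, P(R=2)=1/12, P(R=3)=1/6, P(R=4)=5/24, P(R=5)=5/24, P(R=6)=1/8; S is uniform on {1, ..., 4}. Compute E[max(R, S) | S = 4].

P(S = 4) = 1/4.
Summing max(R,S)·P(x,y) over outcomes with S = 4 gives 107/96.
E[max(R, S) | S = 4] = (107/96) / (1/4) = 107/24.

107/24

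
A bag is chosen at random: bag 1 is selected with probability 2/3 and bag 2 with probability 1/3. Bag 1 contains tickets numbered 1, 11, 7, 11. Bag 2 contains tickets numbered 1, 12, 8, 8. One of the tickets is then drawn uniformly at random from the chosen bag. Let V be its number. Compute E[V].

89/12

E[V | bag 1] = (1+11+7+11)/4 = 15/2.
E[V | bag 2] = (1+12+8+8)/4 = 29/4.
By the law of total expectation,
E[V] = (2/3)·(15/2) + (1/3)·(29/4) = 89/12.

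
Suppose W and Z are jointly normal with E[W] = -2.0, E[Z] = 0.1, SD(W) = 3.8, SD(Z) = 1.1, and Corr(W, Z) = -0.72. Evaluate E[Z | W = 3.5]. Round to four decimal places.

-1.0463

For a bivariate normal, E[Z | W=x] = μ_Z + ρ·(σ_Z/σ_W)·(x − μ_W).
E[Z | W=3.5] = 0.1 + (-0.72)·(1.1/3.8)·(3.5 − (-2.0)) = 0.1 + (-0.20842)·(5.5) = -1.0463.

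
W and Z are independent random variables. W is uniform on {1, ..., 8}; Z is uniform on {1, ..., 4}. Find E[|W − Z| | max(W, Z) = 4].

12/7

Outcomes with max(W, Z) = 4: (1,4), (2,4), (3,4), (4,1), (4,2), (4,3), (4,4), each with probability 1/32.
E[|W − Z| | max(W, Z) = 4] = (3 + 2 + 1 + 3 + 2 + 1 + 0) / 7 = 12/7.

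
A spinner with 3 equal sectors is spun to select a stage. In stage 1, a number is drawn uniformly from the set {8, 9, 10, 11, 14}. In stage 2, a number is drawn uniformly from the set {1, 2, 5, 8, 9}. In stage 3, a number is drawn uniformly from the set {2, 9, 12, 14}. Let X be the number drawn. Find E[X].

E[X | stage 1] = (8+9+10+11+14)/5 = 52/5.
E[X | stage 2] = (1+2+5+8+9)/5 = 5.
E[X | stage 3] = (2+9+12+14)/4 = 37/4.
By the law of total expectation,
E[X] = (1/3)·(52/5) + (1/3)·(5) + (1/3)·(37/4) = 493/60.

493/60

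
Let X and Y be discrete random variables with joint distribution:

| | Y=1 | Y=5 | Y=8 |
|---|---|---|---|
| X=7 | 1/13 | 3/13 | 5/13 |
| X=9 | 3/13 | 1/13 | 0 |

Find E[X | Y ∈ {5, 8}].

65/9

P(Y ∈ {5, 8}) = 9/13.
Σ X·P over the event = 7·(3/13) + 7·(5/13) + 9·(1/13) = 5.
E[X | Y ∈ {5, 8}] = (5) / (9/13) = 65/9.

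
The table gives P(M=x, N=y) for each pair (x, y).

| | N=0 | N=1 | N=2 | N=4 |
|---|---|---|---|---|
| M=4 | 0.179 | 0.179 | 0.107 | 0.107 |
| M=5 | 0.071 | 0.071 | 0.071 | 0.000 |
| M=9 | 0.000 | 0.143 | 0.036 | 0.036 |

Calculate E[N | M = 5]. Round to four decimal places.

P(M = 5) = 0.213.
Σ N·P over the event = 0·(0.071) + 1·(0.071) + 2·(0.071) = 0.213.
E[N | M = 5] = (0.213) / (0.213) = 1.0000.

1.0000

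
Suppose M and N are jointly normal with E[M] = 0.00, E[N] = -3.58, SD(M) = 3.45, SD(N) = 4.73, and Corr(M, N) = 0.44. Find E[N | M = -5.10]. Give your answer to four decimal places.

-6.6566

The regression of N on M has slope ρ·σ_N/σ_M and passes through (μ_M, μ_N).
E[N | M=-5.10] = -3.58 + (0.44)·(4.73/3.45)·(-5.10 − (0.00)) = -3.58 + (0.60325)·(-5.1) = -6.6566.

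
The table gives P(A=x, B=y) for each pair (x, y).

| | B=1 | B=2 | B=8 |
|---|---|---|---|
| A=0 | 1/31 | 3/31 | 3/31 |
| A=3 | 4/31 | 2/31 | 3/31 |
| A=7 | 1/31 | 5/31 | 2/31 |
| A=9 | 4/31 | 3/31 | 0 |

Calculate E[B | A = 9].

10/7

P(A = 9) = 7/31.
Σ B·P over the event = 1·(4/31) + 2·(3/31) = 10/31.
E[B | A = 9] = (10/31) / (7/31) = 10/7.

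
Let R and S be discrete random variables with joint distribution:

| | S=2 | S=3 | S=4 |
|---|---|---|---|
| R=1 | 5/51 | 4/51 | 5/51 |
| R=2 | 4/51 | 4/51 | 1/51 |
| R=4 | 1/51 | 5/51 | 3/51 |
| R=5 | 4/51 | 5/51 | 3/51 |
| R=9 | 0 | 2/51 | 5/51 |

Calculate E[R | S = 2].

37/14

P(S = 2) = 14/51.
Σ R·P over the event = 1·(5/51) + 2·(4/51) + 4·(1/51) + 5·(4/51) = 37/51.
E[R | S = 2] = (37/51) / (14/51) = 37/14.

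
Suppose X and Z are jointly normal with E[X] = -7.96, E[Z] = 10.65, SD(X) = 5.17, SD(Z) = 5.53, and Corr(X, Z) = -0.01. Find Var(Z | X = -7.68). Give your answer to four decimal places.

Var(Z | X=x) = (1 − ρ²)·σ_Z².
Var(Z | X=-7.68) = (5.53)²·(1 − (-0.01)²) = 30.5809·0.9999 = 30.5778.

30.5778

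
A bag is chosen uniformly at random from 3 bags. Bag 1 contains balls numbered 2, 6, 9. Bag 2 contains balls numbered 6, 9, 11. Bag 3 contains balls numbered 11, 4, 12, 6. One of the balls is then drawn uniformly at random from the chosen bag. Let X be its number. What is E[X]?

E[X | bag 1] = (2+6+9)/3 = 17/3.
E[X | bag 2] = (6+9+11)/3 = 26/3.
E[X | bag 3] = (11+4+12+6)/4 = 33/4.
By the law of total expectation,
E[X] = (1/3)·(17/3) + (1/3)·(26/3) + (1/3)·(33/4) = 271/36.

271/36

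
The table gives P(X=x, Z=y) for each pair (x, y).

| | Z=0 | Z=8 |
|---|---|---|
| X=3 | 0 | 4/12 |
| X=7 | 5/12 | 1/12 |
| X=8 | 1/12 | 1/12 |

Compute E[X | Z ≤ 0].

43/6

P(Z ≤ 0) = 1/2.
Σ X·P over the event = 7·(5/12) + 8·(1/12) = 43/12.
E[X | Z ≤ 0] = (43/12) / (1/2) = 43/6.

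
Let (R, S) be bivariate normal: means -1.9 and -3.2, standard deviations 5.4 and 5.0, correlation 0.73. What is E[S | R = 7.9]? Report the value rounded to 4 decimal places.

3.4241

The regression of S on R has slope ρ·σ_S/σ_R and passes through (μ_R, μ_S).
E[S | R=7.9] = -3.2 + (0.73)·(5.0/5.4)·(7.9 − (-1.9)) = -3.2 + (0.67593)·(9.8) = 3.4241.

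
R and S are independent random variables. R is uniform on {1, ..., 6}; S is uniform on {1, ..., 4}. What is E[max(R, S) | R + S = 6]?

4

P(R + S = 6) = 1/6.
Summing max(R,S)·P(x,y) over outcomes with R + S = 6 gives 2/3.
E[max(R, S) | R + S = 6] = (2/3) / (1/6) = 4.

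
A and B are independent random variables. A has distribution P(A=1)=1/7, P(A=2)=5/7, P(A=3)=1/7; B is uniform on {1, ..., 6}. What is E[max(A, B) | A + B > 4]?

P(A + B > 4) = 2/3.
Summing max(A,B)·P(x,y) over outcomes with A + B > 4 gives 3.
E[max(A, B) | A + B > 4] = (3) / (2/3) = 9/2.

9/2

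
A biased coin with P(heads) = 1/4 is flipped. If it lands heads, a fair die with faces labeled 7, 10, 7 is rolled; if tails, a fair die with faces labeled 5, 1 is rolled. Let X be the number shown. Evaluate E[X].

E[X | heads] = (7+10+7)/3 = 8.
E[X | tails] = (5+1)/2 = 3.
By the law of total expectation,
E[X] = (1/4)·(8) + (3/4)·(3) = 17/4.

17/4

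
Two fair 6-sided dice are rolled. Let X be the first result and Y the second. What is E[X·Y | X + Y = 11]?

30

Outcomes with X + Y = 11: (5,6), (6,5), each with probability 1/36.
E[X·Y | X + Y = 11] = (30 + 30) / 2 = 30.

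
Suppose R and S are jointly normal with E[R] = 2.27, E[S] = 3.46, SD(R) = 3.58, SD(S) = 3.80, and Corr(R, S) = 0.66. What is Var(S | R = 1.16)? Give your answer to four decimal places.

Var(S | R=x) = (1 − ρ²)·σ_S².
Var(S | R=1.16) = (3.80)²·(1 − (0.66)²) = 14.44·0.5644 = 8.1499.

8.1499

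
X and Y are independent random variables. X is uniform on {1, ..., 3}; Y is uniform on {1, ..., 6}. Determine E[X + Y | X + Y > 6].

Outcomes with X + Y > 6: (1,6), (2,5), (2,6), (3,4), (3,5), (3,6), each with probability 1/18.
E[X + Y | X + Y > 6] = (7 + 7 + 8 + 7 + 8 + 9) / 6 = 23/3.

23/3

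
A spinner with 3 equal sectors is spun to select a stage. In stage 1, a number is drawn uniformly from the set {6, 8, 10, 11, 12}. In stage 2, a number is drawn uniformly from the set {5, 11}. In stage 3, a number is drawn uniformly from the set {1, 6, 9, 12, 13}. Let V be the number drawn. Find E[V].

E[V | stage 1] = (6+8+10+11+12)/5 = 47/5.
E[V | stage 2] = (5+11)/2 = 8.
E[V | stage 3] = (1+6+9+12+13)/5 = 41/5.
By the law of total expectation,
E[V] = (1/3)·(47/5) + (1/3)·(8) + (1/3)·(41/5) = 128/15.

128/15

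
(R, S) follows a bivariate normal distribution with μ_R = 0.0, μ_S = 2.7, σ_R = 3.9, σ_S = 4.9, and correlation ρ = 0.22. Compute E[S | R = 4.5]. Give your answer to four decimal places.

E[S | R=x] = μ_S + ρ(σ_S/σ_R)(x − μ_R) for jointly normal variables.
E[S | R=4.5] = 2.7 + (0.22)·(4.9/3.9)·(4.5 − (0.0)) = 2.7 + (0.27641)·(4.5) = 3.9438.

3.9438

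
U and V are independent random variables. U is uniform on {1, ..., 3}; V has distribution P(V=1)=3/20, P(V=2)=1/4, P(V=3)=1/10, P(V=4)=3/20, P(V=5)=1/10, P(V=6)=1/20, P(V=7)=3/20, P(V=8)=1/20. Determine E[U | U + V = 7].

7/3

P(U + V = 7) = 1/10.
Summing U·P(x,y) over outcomes with U + V = 7 gives 7/30.
E[U | U + V = 7] = (7/30) / (1/10) = 7/3.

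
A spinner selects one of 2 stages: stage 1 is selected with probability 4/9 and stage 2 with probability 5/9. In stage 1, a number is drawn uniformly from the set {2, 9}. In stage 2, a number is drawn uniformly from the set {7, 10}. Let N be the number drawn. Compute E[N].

E[N | stage 1] = (2+9)/2 = 11/2.
E[N | stage 2] = (7+10)/2 = 17/2.
By the law of total expectation,
E[N] = (4/9)·(11/2) + (5/9)·(17/2) = 43/6.

43/6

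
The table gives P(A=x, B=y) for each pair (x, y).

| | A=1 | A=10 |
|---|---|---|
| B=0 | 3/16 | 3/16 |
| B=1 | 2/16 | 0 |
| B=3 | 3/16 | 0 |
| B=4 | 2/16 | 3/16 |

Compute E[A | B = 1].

P(B = 1) = 1/8.
Σ A·P over the event = 1·(2/16) = 1/8.
E[A | B = 1] = (1/8) / (1/8) = 1.

1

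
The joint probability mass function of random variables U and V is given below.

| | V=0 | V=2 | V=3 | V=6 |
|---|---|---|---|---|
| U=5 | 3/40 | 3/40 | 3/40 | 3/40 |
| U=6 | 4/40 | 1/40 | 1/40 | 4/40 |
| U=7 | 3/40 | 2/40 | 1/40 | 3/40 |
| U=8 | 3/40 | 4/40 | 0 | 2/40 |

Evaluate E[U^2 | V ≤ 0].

558/13

P(V ≤ 0) = 13/40.
Σ U^2·P over the event = 25·(3/40) + 36·(4/40) + 49·(3/40) + 64·(3/40) = 279/20.
E[U^2 | V ≤ 0] = (279/20) / (13/40) = 558/13.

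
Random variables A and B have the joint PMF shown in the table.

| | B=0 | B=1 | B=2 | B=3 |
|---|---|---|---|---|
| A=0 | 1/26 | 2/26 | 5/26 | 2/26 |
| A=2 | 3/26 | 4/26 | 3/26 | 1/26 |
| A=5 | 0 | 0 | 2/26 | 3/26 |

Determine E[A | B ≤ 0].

3/2

P(B ≤ 0) = 2/13.
Σ A·P over the event = 0·(1/26) + 2·(3/26) = 3/13.
E[A | B ≤ 0] = (3/13) / (2/13) = 3/2.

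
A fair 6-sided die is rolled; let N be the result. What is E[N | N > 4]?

11/2

Given N > 4, N is equally likely to be any of {5, 6}.
E[N | N > 4] = (5 + 6) / 2 = 11/2.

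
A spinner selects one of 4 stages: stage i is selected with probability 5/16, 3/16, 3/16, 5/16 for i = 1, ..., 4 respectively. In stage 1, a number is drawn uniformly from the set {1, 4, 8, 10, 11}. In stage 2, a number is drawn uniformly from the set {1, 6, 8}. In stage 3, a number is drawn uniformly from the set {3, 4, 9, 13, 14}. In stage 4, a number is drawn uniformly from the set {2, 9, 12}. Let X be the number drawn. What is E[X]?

1697/240

E[X | stage 1] = (1+4+8+10+11)/5 = 34/5.
E[X | stage 2] = (1+6+8)/3 = 5.
E[X | stage 3] = (3+4+9+13+14)/5 = 43/5.
E[X | stage 4] = (2+9+12)/3 = 23/3.
By the law of total expectation,
E[X] = (5/16)·(34/5) + (3/16)·(5) + (3/16)·(43/5) + (5/16)·(23/3) = 1697/240.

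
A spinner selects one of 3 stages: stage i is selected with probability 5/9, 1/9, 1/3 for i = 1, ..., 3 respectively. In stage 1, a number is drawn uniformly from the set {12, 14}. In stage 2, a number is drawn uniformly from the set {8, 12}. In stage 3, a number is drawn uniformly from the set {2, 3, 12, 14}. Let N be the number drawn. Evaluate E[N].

E[N | stage 1] = (12+14)/2 = 13.
E[N | stage 2] = (8+12)/2 = 10.
E[N | stage 3] = (2+3+12+14)/4 = 31/4.
E[N] = (5/9)·(13) + (1/9)·(10) + (1/3)·(31/4) = 131/12.

131/12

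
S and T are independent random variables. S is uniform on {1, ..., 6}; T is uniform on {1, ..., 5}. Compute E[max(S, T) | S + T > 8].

Outcomes with S + T > 8: (4,5), (5,4), (5,5), (6,3), (6,4), (6,5), each with probability 1/30.
E[max(S, T) | S + T > 8] = (5 + 5 + 5 + 6 + 6 + 6) / 6 = 11/2.

11/2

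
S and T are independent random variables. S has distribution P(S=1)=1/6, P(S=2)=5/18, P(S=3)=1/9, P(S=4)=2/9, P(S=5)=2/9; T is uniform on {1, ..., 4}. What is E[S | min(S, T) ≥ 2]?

52/15

P(min(S, T) ≥ 2) = 5/8.
Summing S·P(x,y) over outcomes with min(S, T) ≥ 2 gives 13/6.
E[S | min(S, T) ≥ 2] = (13/6) / (5/8) = 52/15.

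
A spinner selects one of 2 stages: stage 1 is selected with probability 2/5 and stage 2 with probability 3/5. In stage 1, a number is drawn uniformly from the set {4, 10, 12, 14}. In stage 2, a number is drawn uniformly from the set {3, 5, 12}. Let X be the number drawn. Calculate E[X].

E[X | stage 1] = (4+10+12+14)/4 = 10.
E[X | stage 2] = (3+5+12)/3 = 20/3.
By the law of total expectation,
E[X] = (2/5)·(10) + (3/5)·(20/3) = 8.

8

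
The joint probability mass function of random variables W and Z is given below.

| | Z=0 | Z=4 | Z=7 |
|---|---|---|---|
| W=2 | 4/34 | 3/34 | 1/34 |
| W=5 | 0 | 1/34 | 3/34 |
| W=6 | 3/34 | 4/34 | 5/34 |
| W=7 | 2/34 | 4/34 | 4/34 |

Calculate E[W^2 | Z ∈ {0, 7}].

677/22

P(Z ∈ {0, 7}) = 11/17.
Σ W^2·P over the event = 4·(4/34) + 4·(1/34) + 25·(3/34) + 36·(3/34) + 36·(5/34) + 49·(2/34) + 49·(4/34) = 677/34.
E[W^2 | Z ∈ {0, 7}] = (677/34) / (11/17) = 677/22.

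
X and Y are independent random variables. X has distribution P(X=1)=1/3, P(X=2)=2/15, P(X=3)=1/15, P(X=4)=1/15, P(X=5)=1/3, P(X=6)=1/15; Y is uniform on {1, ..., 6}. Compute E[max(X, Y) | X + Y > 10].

P(X + Y > 10) = 7/90.
Summing max(X,Y)·P(x,y) over outcomes with X + Y > 10 gives 7/15.
E[max(X, Y) | X + Y > 10] = (7/15) / (7/90) = 6.

6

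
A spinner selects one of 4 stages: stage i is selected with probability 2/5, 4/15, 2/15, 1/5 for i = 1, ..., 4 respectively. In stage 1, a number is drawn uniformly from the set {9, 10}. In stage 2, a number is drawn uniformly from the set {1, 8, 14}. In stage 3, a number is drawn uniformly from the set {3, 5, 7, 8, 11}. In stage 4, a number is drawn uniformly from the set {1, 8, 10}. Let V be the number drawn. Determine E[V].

1804/225

E[V | stage 1] = (9+10)/2 = 19/2.
E[V | stage 2] = (1+8+14)/3 = 23/3.
E[V | stage 3] = (3+5+7+8+11)/5 = 34/5.
E[V | stage 4] = (1+8+10)/3 = 19/3.
By the law of total expectation,
E[V] = (2/5)·(19/2) + (4/15)·(23/3) + (2/15)·(34/5) + (1/5)·(19/3) = 1804/225.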